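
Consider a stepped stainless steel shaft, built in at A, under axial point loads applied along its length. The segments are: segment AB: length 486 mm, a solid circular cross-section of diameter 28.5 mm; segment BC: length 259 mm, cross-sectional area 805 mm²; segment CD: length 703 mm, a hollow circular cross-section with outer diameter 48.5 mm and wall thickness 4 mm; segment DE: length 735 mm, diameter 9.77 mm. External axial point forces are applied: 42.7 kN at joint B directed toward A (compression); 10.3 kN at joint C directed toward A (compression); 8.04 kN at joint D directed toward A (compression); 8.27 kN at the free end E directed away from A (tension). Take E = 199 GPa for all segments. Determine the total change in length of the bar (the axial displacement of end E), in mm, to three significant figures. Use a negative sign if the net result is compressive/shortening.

0.191 mm

Internal axial forces (sectioning from the free end, tension +): N_DE = 8.27 kN, N_CD = 0.23 kN, N_BC = -10.07 kN, N_AB = -52.77 kN.
A_AB = 637.9 mm².
A_CD = 559.2 mm².
A_DE = 74.97 mm².
δ_AB = -52770·486/(637.9·199000) = -0.202 mm
δ_BC = -10070·259/(805·199000) = -0.01628 mm
δ_CD = 230·703/(559.2·199000) = 0.001453 mm
δ_DE = 8270·735/(74.97·199000) = 0.4074 mm
δ = Σδ_i = 0.1906 mm.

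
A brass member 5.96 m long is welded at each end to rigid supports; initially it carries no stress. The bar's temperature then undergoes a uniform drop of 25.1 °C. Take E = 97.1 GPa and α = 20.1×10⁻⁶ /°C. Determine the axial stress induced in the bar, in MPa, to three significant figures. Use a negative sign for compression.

49.0 MPa

Free thermal expansion αLΔT = 20.1e-6 · 5960 · -25.1 = -3.007 mm.
The walls impose strain ε = −(-3.007)/5960 = 5.0451e-04; σ = Eε = 97100 · 5.0451e-04 = 48.99 MPa.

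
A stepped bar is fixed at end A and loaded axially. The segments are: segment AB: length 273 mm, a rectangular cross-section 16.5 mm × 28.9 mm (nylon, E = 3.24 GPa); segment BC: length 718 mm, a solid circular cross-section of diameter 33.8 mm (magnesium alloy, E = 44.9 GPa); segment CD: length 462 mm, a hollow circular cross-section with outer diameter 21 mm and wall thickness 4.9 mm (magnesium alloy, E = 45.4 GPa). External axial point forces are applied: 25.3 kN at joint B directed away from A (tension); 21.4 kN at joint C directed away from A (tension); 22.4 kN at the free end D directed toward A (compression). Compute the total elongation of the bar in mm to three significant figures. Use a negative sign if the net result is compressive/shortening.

Internal axial forces (sectioning from the free end, tension +): N_CD = -22.4 kN, N_BC = -1 kN, N_AB = 24.3 kN.
A_AB = 476.8 mm².
A_BC = 897.3 mm².
A_CD = 247.8 mm².
δ_AB = 24300·273/(476.8·3240) = 4.294 mm
δ_BC = -1000·718/(897.3·44900) = -0.01782 mm
δ_CD = -22400·462/(247.8·45400) = -0.9197 mm
δ = Σδ_i = 3.356 mm.

3.36 mm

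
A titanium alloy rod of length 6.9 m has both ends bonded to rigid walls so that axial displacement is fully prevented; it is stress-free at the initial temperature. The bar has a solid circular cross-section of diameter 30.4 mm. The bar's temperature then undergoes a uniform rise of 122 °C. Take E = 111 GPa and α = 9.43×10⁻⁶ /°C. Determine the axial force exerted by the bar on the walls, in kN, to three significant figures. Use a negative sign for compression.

Free thermal expansion αLΔT = 9.43e-6 · 6900 · 122 = 7.938 mm.
The walls impose strain ε = −(7.938)/6900 = -1.1505e-03; σ = Eε = 111000 · -1.1505e-03 = -127.7 MPa.
Wall reaction R = σ·A = -127.7·725.8 = -92690 N = -92.69 kN.

-92.7 kN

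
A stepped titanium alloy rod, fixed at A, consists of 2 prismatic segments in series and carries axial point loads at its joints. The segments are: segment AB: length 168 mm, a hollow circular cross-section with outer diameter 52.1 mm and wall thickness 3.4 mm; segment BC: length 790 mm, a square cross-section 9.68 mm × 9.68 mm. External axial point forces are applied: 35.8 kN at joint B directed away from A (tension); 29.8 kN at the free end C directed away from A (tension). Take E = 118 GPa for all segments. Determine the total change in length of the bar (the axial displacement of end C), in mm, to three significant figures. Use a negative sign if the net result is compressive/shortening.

Internal axial forces (sectioning from the free end, tension +): N_BC = 29.8 kN, N_AB = 65.6 kN.
A_AB = 520.2 mm².
A_BC = 93.7 mm².
δ_AB = 65600·168/(520.2·118000) = 0.1795 mm
δ_BC = 29800·790/(93.7·118000) = 2.129 mm
δ = Σδ_i = 2.309 mm.

2.31 mm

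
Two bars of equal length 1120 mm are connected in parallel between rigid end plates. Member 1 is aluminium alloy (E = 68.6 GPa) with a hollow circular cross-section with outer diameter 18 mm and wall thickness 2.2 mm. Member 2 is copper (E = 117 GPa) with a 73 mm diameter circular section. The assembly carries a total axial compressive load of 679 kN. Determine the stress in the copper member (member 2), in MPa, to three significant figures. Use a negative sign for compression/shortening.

-160 MPa

A_1 = 109.2 mm².
A_2 = 4185 mm².
Equal strain + equilibrium ⇒ each member carries load in proportion to AE: A₁E₁ = 7491000 N, A₂E₂ = 489700000 N, ΣAE = 497200000 N.
σ₂ = P·E₂/ΣAE = -679000·117000/497200000 = -159.8 MPa.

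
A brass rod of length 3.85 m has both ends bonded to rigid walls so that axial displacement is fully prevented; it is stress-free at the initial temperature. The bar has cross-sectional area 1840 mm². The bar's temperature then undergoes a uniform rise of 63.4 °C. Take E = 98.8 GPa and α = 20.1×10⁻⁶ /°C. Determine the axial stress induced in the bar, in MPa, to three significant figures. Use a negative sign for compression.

Free thermal expansion αLΔT = 20.1e-6 · 3850 · 63.4 = 4.906 mm.
The walls impose strain ε = −(4.906)/3850 = -1.2743e-03; σ = Eε = 98800 · -1.2743e-03 = -125.9 MPa.

-126 MPa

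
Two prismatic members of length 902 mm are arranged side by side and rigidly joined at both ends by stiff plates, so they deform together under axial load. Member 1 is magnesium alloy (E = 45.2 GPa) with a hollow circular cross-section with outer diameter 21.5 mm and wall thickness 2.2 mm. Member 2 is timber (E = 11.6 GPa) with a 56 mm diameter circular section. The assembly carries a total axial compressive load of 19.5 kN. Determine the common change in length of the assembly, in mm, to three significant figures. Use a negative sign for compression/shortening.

A_1 = 133.4 mm².
A_2 = 2463 mm².
Equal strain + equilibrium ⇒ each member carries load in proportion to AE: A₁E₁ = 6029000 N, A₂E₂ = 28570000 N, ΣAE = 34600000 N.
δ = PL/ΣAE = -19500·902/34600000 = -0.5083 mm.

-0.508 mm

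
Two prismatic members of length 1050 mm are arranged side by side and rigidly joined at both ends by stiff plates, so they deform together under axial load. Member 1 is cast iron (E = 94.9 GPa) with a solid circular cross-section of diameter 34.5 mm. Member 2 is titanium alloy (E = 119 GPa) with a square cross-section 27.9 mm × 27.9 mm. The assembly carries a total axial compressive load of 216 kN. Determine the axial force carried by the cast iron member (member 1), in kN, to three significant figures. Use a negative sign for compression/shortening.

-106 kN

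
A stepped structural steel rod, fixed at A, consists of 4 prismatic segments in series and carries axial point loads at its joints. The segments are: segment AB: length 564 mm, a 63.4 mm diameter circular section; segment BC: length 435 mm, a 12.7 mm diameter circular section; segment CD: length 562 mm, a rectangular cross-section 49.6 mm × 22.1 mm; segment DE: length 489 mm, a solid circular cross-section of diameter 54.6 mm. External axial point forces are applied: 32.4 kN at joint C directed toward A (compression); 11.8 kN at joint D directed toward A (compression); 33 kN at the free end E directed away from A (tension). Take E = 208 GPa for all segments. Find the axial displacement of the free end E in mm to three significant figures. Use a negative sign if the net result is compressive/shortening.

-0.109 mm

Internal axial forces (sectioning from the free end, tension +): N_DE = 33 kN, N_CD = 21.2 kN, N_BC = -11.2 kN, N_AB = -11.2 kN.
A_AB = 3157 mm².
A_BC = 126.7 mm².
A_CD = 1096 mm².
A_DE = 2341 mm².
δ_AB = -11200·564/(3157·208000) = -0.00962 mm
δ_BC = -11200·435/(126.7·208000) = -0.1849 mm
δ_CD = 21200·562/(1096·208000) = 0.05226 mm
δ_DE = 33000·489/(2341·208000) = 0.03313 mm
δ = Σδ_i = -0.1091 mm.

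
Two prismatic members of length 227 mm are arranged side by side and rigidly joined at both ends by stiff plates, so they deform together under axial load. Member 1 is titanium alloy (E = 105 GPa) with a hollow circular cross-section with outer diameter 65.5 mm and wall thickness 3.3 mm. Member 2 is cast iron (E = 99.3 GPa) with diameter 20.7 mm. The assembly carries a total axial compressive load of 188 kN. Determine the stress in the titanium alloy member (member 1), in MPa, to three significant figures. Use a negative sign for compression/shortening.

-195 MPa

A_1 = 644.8 mm².
A_2 = 336.5 mm².
Equal strain + equilibrium ⇒ each member carries load in proportion to AE: A₁E₁ = 67710000 N, A₂E₂ = 33420000 N, ΣAE = 101100000 N.
σ₁ = P·E₁/ΣAE = -188000·105000/101100000 = -195.2 MPa.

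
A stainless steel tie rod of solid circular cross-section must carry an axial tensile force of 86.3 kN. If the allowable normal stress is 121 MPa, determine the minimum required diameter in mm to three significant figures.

30.1 mm

Required area A ≥ P/σ_allow = 86300/121 = 713.2 mm².
For a solid circular section, d ≥ √(4A/π) = 30.13 mm.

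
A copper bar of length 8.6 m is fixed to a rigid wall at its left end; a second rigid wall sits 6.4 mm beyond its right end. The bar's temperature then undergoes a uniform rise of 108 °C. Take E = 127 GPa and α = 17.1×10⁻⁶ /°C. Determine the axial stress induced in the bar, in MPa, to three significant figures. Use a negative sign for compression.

-140 MPa

Free thermal expansion αLΔT = 17.1e-6 · 8600 · 108 = 15.88 mm.
The walls engage after the gap closes; constrained expansion = 15.88 − 6.4 = 9.482 mm.
The walls impose strain ε = −(9.482)/8600 = -1.1026e-03; σ = Eε = 127000 · -1.1026e-03 = -140 MPa.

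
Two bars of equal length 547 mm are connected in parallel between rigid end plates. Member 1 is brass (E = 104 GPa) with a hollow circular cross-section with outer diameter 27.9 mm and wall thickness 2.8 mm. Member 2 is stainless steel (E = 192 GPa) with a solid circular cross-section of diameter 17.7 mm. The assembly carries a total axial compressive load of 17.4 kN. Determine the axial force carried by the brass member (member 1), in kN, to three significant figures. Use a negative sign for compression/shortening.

A_1 = 220.8 mm².
A_2 = 246.1 mm².
Equal strain + equilibrium ⇒ each member carries load in proportion to AE: A₁E₁ = 22960000 N, A₂E₂ = 47240000 N, ΣAE = 70210000 N.
F₁ = P·A₁E₁/ΣAE = -17400·22960000/70210000 = -5691 N.

-5.69 kN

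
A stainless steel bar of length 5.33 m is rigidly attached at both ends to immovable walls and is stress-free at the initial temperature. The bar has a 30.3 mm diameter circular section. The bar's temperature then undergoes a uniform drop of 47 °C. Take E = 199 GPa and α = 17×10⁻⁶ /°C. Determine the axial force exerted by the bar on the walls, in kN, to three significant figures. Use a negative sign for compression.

115 kN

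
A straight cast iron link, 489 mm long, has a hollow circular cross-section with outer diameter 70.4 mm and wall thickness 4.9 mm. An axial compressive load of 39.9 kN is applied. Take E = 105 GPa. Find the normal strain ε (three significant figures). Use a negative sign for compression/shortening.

A = 1008 mm².
σ = N/A = -39.57 MPa; ε = σ/E = -39.57/105000 = -3.769e-04.

-3.77e-04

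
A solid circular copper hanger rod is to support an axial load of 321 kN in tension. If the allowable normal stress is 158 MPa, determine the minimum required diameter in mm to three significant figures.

Required area A ≥ P/σ_allow = 321000/158 = 2032 mm².
For a solid circular section, d ≥ √(4A/π) = 50.86 mm.

50.9 mm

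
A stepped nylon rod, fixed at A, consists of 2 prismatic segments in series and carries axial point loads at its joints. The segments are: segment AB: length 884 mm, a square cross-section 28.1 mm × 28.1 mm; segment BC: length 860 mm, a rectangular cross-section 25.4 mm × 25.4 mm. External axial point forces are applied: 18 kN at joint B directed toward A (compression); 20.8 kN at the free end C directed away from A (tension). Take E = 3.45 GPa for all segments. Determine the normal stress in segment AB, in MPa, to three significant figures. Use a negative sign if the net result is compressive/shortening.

Internal axial forces (sectioning from the free end, tension +): N_BC = 20.8 kN, N_AB = 2.8 kN.
A_AB = 789.6 mm².
σ_AB = N_AB/A_AB = 2800/789.6 = 3.546 MPa.

3.55 MPa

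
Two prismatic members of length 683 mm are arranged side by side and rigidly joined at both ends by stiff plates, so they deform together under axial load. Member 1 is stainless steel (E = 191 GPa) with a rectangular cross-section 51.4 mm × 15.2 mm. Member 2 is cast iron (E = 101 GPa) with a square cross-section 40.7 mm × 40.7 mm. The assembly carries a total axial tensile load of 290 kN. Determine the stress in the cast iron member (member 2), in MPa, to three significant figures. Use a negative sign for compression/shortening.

A_1 = 781.3 mm².
A_2 = 1656 mm².
Equal strain + equilibrium ⇒ each member carries load in proportion to AE: A₁E₁ = 149200000 N, A₂E₂ = 167300000 N, ΣAE = 316500000 N.
σ₂ = P·E₂/ΣAE = 290000·101000/316500000 = 92.53 MPa.

92.5 MPa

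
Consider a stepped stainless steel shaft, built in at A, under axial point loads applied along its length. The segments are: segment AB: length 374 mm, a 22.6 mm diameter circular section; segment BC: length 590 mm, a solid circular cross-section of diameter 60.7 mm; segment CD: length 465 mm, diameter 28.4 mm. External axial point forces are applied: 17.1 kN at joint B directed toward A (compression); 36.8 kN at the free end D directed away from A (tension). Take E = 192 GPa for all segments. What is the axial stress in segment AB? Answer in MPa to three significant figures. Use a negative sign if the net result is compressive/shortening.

Internal axial forces (sectioning from the free end, tension +): N_CD = 36.8 kN, N_BC = 36.8 kN, N_AB = 19.7 kN.
A_AB = 401.1 mm².
σ_AB = N_AB/A_AB = 19700/401.1 = 49.11 MPa.

49.1 MPa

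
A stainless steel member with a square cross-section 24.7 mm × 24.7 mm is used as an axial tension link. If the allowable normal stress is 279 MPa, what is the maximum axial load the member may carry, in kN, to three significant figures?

170 kN

A = 610.1 mm².
P_max = σ_allow · A = 279 · 610.1 = 170200 N = 170.2 kN.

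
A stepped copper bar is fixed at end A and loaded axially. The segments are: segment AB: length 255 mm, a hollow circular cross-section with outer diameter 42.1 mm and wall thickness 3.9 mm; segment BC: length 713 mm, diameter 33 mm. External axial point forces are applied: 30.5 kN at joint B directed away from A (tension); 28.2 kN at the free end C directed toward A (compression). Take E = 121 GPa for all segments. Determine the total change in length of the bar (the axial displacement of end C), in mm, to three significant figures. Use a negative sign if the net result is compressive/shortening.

-0.184 mm

Internal axial forces (sectioning from the free end, tension +): N_BC = -28.2 kN, N_AB = 2.3 kN.
A_AB = 468 mm².
A_BC = 855.3 mm².
δ_AB = 2300·255/(468·121000) = 0.01036 mm
δ_BC = -28200·713/(855.3·121000) = -0.1943 mm
δ = Σδ_i = -0.1839 mm.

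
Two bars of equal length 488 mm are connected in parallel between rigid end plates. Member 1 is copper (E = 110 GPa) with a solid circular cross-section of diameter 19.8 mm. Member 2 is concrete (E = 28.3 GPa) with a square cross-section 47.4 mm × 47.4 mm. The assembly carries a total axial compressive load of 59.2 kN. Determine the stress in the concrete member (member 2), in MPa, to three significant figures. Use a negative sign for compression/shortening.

-17.2 MPa

A_1 = 307.9 mm².
A_2 = 2247 mm².
Equal strain + equilibrium ⇒ each member carries load in proportion to AE: A₁E₁ = 33870000 N, A₂E₂ = 63580000 N, ΣAE = 97450000 N.
σ₂ = P·E₂/ΣAE = -59200·28300/97450000 = -17.19 MPa.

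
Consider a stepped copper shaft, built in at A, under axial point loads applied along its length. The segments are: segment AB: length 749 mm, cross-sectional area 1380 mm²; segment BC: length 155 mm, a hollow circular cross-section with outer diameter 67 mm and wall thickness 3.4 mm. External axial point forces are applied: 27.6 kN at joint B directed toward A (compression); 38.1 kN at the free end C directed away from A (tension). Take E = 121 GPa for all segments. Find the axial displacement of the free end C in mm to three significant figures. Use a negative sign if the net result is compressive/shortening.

0.119 mm

Internal axial forces (sectioning from the free end, tension +): N_BC = 38.1 kN, N_AB = 10.5 kN.
A_BC = 679.3 mm².
δ_AB = 10500·749/(1380·121000) = 0.0471 mm
δ_BC = 38100·155/(679.3·121000) = 0.07184 mm
δ = Σδ_i = 0.1189 mm.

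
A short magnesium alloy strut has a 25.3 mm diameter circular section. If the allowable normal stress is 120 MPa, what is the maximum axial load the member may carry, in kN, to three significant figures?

60.3 kN

A = 502.7 mm².
P_max = σ_allow · A = 120 · 502.7 = 60330 N = 60.33 kN.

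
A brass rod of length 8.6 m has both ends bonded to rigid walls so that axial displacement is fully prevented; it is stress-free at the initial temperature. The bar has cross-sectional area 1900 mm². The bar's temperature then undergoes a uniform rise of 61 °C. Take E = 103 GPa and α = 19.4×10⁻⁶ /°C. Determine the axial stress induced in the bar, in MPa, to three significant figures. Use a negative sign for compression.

-122 MPa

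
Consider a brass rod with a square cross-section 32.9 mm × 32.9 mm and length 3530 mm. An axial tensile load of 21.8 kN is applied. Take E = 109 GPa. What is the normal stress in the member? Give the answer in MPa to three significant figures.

A = 1082 mm².
σ = N/A = 21800/1082 = 20.14 MPa.

20.1 MPa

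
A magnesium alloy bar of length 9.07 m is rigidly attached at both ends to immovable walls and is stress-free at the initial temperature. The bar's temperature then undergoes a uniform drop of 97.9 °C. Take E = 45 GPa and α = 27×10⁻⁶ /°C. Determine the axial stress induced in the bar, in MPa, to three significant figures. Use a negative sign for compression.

119 MPa

Free thermal expansion αLΔT = 27e-6 · 9070 · -97.9 = -23.97 mm.
The walls impose strain ε = −(-23.97)/9070 = 2.6433e-03; σ = Eε = 45000 · 2.6433e-03 = 118.9 MPa.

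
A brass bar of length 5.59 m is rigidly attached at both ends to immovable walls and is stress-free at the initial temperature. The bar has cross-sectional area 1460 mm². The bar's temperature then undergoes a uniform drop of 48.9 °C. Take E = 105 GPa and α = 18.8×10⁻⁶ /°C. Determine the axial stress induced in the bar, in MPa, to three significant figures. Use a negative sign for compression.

96.5 MPa

Free thermal expansion αLΔT = 18.8e-6 · 5590 · -48.9 = -5.139 mm.
The walls impose strain ε = −(-5.139)/5590 = 9.1932e-04; σ = Eε = 105000 · 9.1932e-04 = 96.53 MPa.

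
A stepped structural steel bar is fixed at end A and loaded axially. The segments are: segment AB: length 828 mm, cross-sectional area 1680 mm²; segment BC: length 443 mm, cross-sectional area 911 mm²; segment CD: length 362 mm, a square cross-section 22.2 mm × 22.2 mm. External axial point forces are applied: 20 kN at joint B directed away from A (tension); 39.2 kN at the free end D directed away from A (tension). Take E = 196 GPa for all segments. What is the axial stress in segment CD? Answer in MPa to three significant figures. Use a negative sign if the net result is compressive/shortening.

79.5 MPa

Internal axial forces (sectioning from the free end, tension +): N_CD = 39.2 kN, N_BC = 39.2 kN, N_AB = 59.2 kN.
A_CD = 492.8 mm².
σ_CD = N_CD/A_CD = 39200/492.8 = 79.54 MPa.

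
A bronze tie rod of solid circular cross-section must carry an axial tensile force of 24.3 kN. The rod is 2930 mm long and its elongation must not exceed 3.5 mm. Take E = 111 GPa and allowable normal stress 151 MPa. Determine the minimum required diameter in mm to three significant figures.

Required area A ≥ P/σ_allow = 24300/151 = 160.9 mm².
For a solid circular section, d ≥ √(4A/π) = 14.31 mm.
Elongation limit: A ≥ PL/(Eδ_allow) = 24300·2930/(111000·3.5) = 183.3 mm² ⇒ d ≥ 15.28 mm.
The elongation limit governs.

15.3 mm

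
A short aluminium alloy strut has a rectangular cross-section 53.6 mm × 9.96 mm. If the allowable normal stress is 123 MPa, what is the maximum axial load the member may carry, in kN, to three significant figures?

A = 533.9 mm².
P_max = σ_allow · A = 123 · 533.9 = 65660 N = 65.66 kN.

65.7 kN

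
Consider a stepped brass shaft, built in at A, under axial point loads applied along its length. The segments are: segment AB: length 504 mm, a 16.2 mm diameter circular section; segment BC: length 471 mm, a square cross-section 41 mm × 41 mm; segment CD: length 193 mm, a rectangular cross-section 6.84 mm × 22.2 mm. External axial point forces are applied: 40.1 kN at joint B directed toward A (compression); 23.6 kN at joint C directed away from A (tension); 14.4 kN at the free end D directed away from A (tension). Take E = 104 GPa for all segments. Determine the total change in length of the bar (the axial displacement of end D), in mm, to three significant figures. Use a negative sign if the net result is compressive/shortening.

0.229 mm

Internal axial forces (sectioning from the free end, tension +): N_CD = 14.4 kN, N_BC = 38 kN, N_AB = -2.1 kN.
A_AB = 206.1 mm².
A_BC = 1681 mm².
A_CD = 151.8 mm².
δ_AB = -2100·504/(206.1·104000) = -0.04937 mm
δ_BC = 38000·471/(1681·104000) = 0.1024 mm
δ_CD = 14400·193/(151.8·104000) = 0.176 mm
δ = Σδ_i = 0.229 mm.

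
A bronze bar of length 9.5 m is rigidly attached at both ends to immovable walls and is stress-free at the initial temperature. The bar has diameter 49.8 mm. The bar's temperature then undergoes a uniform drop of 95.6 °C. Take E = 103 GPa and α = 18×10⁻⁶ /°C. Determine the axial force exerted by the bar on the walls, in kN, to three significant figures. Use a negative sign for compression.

345 kN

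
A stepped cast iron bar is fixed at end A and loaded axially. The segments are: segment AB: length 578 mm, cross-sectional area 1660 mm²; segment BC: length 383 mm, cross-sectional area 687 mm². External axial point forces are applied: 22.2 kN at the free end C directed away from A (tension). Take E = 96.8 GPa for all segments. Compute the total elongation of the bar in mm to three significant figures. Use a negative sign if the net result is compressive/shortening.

0.208 mm

Internal axial forces (sectioning from the free end, tension +): N_BC = 22.2 kN, N_AB = 22.2 kN.
δ_AB = 22200·578/(1660·96800) = 0.07985 mm
δ_BC = 22200·383/(687·96800) = 0.1279 mm
δ = Σδ_i = 0.2077 mm.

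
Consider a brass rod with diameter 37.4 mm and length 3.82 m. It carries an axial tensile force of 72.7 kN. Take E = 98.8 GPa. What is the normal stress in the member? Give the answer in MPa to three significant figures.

A = 1099 mm².
σ = N/A = 72700/1099 = 66.18 MPa.

66.2 MPa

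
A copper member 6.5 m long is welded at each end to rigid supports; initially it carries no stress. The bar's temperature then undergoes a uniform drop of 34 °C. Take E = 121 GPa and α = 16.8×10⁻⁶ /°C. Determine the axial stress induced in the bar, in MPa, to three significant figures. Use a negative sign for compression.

69.1 MPa

Free thermal expansion αLΔT = 16.8e-6 · 6500 · -34 = -3.713 mm.
The walls impose strain ε = −(-3.713)/6500 = 5.7120e-04; σ = Eε = 121000 · 5.7120e-04 = 69.12 MPa.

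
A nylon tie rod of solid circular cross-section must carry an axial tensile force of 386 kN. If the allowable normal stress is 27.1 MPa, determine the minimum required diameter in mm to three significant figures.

135 mm

Required area A ≥ P/σ_allow = 386000/27.1 = 14240 mm².
For a solid circular section, d ≥ √(4A/π) = 134.7 mm.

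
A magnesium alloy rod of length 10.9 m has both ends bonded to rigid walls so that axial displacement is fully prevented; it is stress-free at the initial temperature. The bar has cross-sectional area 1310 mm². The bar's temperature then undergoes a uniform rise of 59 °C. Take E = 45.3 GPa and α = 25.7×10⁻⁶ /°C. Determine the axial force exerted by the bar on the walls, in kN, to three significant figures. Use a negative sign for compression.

-90.0 kN

Free thermal expansion αLΔT = 25.7e-6 · 10900 · 59 = 16.53 mm.
The walls impose strain ε = −(16.53)/10900 = -1.5163e-03; σ = Eε = 45300 · -1.5163e-03 = -68.69 MPa.
Wall reaction R = σ·A = -68.69·1310 = -89980 N = -89.98 kN.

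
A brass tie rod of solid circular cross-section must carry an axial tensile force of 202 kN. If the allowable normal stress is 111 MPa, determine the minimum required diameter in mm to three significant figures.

48.1 mm

Required area A ≥ P/σ_allow = 202000/111 = 1820 mm².
For a solid circular section, d ≥ √(4A/π) = 48.14 mm.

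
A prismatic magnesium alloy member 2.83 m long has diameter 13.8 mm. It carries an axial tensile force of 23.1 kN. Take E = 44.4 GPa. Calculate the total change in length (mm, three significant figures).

9.84 mm

A = 149.6 mm².
δ_mech = NL/(AE) = 23100·2830/(149.6·44400) = 9.844 mm.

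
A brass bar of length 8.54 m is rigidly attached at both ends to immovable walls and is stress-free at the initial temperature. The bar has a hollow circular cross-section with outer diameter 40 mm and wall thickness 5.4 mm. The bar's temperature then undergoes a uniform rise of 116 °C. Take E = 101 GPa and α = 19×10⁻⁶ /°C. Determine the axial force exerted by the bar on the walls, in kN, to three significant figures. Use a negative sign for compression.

Free thermal expansion αLΔT = 19e-6 · 8540 · 116 = 18.82 mm.
The walls impose strain ε = −(18.82)/8540 = -2.2040e-03; σ = Eε = 101000 · -2.2040e-03 = -222.6 MPa.
Wall reaction R = σ·A = -222.6·587 = -130700 N = -130.7 kN.

-131 kN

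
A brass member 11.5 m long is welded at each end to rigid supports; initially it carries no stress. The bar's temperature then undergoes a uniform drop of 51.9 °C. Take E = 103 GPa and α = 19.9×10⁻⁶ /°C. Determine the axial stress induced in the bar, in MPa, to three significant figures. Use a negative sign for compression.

Free thermal expansion αLΔT = 19.9e-6 · 11500 · -51.9 = -11.88 mm.
The walls impose strain ε = −(-11.88)/11500 = 1.0328e-03; σ = Eε = 103000 · 1.0328e-03 = 106.4 MPa.

106 MPa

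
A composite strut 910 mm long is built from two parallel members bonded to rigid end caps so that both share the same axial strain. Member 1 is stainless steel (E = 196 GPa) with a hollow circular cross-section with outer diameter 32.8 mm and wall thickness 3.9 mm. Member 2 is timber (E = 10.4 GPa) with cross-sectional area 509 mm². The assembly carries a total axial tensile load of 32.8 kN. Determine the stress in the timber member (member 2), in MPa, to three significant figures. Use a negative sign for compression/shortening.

4.57 MPa

A_1 = 354.1 mm².
Equal strain + equilibrium ⇒ each member carries load in proportion to AE: A₁E₁ = 69400000 N, A₂E₂ = 5294000 N, ΣAE = 74700000 N.
σ₂ = P·E₂/ΣAE = 32800·10400/74700000 = 4.567 MPa.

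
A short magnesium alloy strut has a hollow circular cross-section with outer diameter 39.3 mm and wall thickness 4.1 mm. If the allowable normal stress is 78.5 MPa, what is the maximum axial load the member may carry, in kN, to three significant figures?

A = 453.4 mm².
P_max = σ_allow · A = 78.5 · 453.4 = 35590 N = 35.59 kN.

35.6 kN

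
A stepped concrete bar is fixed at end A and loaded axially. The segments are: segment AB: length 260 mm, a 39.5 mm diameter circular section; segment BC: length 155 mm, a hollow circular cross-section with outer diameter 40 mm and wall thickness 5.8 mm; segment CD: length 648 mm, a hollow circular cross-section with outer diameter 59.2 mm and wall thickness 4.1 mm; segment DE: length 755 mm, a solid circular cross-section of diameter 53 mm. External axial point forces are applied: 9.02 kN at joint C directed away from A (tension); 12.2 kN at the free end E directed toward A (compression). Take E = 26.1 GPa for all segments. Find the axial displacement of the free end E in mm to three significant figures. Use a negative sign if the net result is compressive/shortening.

-0.643 mm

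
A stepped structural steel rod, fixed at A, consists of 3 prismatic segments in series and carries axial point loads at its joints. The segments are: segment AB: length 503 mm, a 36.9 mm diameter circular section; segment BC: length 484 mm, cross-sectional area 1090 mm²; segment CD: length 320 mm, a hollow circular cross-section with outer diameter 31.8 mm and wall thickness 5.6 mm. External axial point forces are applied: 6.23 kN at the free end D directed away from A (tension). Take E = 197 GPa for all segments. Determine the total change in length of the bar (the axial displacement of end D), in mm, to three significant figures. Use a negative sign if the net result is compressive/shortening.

Internal axial forces (sectioning from the free end, tension +): N_CD = 6.23 kN, N_BC = 6.23 kN, N_AB = 6.23 kN.
A_AB = 1069 mm².
A_CD = 460.9 mm².
δ_AB = 6230·503/(1069·197000) = 0.01487 mm
δ_BC = 6230·484/(1090·197000) = 0.01404 mm
δ_CD = 6230·320/(460.9·197000) = 0.02195 mm
δ = Σδ_i = 0.05087 mm.

0.0509 mm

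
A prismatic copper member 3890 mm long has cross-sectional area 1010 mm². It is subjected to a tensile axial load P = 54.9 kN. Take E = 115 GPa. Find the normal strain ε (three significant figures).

σ = N/A = 54.36 MPa; ε = σ/E = 54.36/115000 = 4.727e-04.

4.73e-04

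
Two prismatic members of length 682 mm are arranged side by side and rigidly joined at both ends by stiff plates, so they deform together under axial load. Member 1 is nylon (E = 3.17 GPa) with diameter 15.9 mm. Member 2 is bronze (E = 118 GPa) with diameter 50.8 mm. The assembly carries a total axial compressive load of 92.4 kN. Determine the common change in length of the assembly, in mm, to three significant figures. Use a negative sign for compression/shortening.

A_1 = 198.6 mm².
A_2 = 2027 mm².
Equal strain + equilibrium ⇒ each member carries load in proportion to AE: A₁E₁ = 629400 N, A₂E₂ = 239200000 N, ΣAE = 239800000 N.
δ = PL/ΣAE = -92400·682/239800000 = -0.2628 mm.

-0.263 mm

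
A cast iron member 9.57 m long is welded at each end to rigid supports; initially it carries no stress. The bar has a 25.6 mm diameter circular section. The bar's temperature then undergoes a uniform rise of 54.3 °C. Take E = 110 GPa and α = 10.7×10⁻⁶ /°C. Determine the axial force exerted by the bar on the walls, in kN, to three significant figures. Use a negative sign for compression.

Free thermal expansion αLΔT = 10.7e-6 · 9570 · 54.3 = 5.56 mm.
The walls impose strain ε = −(5.56)/9570 = -5.8101e-04; σ = Eε = 110000 · -5.8101e-04 = -63.91 MPa.
Wall reaction R = σ·A = -63.91·514.7 = -32900 N = -32.9 kN.

-32.9 kN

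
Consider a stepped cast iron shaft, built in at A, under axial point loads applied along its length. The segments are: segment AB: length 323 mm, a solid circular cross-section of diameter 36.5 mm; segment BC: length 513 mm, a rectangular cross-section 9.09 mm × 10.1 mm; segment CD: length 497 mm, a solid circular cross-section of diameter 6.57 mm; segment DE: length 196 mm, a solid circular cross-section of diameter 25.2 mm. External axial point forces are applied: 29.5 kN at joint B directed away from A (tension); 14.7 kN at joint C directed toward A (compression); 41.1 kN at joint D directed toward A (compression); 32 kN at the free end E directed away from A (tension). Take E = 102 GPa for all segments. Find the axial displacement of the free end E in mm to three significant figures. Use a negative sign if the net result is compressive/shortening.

-2.47 mm

Internal axial forces (sectioning from the free end, tension +): N_DE = 32 kN, N_CD = -9.1 kN, N_BC = -23.8 kN, N_AB = 5.7 kN.
A_AB = 1046 mm².
A_BC = 91.81 mm².
A_CD = 33.9 mm².
A_DE = 498.8 mm².
δ_AB = 5700·323/(1046·102000) = 0.01725 mm
δ_BC = -23800·513/(91.81·102000) = -1.304 mm
δ_CD = -9100·497/(33.9·102000) = -1.308 mm
δ_DE = 32000·196/(498.8·102000) = 0.1233 mm
δ = Σδ_i = -2.471 mm.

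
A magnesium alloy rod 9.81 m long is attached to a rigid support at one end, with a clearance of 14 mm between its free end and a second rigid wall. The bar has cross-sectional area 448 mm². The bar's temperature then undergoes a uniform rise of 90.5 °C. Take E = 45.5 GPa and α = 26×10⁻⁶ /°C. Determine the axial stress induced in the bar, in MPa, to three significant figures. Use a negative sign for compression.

-42.1 MPa

Free thermal expansion αLΔT = 26e-6 · 9810 · 90.5 = 23.08 mm.
The walls engage after the gap closes; constrained expansion = 23.08 − 14 = 9.083 mm.
The walls impose strain ε = −(9.083)/9810 = -9.2588e-04; σ = Eε = 45500 · -9.2588e-04 = -42.13 MPa.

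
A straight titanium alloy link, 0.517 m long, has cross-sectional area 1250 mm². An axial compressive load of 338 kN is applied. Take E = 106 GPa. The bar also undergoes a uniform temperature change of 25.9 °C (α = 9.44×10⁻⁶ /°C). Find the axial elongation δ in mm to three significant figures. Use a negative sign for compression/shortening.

δ_mech = NL/(AE) = -338000·517/(1250·106000) = -1.319 mm.
δ_thermal = αLΔT = 9.44e-6·517·25.9 = 0.1264 mm.
δ = δ_mech + δ_thermal = -1.192 mm.

-1.19 mm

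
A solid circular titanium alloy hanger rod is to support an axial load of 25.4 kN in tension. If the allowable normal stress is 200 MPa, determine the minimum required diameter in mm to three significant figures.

12.7 mm

Required area A ≥ P/σ_allow = 25400/200 = 127 mm².
For a solid circular section, d ≥ √(4A/π) = 12.72 mm.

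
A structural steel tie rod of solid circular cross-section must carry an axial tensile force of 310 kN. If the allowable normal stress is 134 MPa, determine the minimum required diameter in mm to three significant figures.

Required area A ≥ P/σ_allow = 310000/134 = 2313 mm².
For a solid circular section, d ≥ √(4A/π) = 54.27 mm.

54.3 mm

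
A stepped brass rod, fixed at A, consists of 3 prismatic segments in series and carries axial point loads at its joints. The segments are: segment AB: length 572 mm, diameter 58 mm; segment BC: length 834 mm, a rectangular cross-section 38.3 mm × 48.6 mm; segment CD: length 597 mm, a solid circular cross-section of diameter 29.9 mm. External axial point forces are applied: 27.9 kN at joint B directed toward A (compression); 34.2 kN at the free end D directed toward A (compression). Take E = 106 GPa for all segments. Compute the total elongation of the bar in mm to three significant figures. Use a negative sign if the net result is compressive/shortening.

-0.546 mm

Internal axial forces (sectioning from the free end, tension +): N_CD = -34.2 kN, N_BC = -34.2 kN, N_AB = -62.1 kN.
A_AB = 2642 mm².
A_BC = 1861 mm².
A_CD = 702.2 mm².
δ_AB = -62100·572/(2642·106000) = -0.1268 mm
δ_BC = -34200·834/(1861·106000) = -0.1446 mm
δ_CD = -34200·597/(702.2·106000) = -0.2743 mm
δ = Σδ_i = -0.5457 mm.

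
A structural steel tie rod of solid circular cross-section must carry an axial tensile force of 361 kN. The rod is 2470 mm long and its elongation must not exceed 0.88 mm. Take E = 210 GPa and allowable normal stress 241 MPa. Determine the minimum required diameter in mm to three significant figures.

78.4 mm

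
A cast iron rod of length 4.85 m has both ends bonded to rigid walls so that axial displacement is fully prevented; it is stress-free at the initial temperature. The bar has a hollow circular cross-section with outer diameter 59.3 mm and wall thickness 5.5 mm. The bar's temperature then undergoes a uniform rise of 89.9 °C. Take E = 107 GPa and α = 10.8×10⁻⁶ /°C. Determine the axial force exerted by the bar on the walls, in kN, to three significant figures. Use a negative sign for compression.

-96.6 kN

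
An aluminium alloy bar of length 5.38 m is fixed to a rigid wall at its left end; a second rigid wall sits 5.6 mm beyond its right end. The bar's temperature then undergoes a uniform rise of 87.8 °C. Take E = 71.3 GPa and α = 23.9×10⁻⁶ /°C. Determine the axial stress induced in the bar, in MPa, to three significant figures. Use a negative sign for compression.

-75.4 MPa

Free thermal expansion αLΔT = 23.9e-6 · 5380 · 87.8 = 11.29 mm.
The walls engage after the gap closes; constrained expansion = 11.29 − 5.6 = 5.689 mm.
The walls impose strain ε = −(5.689)/5380 = -1.0575e-03; σ = Eε = 71300 · -1.0575e-03 = -75.4 MPa.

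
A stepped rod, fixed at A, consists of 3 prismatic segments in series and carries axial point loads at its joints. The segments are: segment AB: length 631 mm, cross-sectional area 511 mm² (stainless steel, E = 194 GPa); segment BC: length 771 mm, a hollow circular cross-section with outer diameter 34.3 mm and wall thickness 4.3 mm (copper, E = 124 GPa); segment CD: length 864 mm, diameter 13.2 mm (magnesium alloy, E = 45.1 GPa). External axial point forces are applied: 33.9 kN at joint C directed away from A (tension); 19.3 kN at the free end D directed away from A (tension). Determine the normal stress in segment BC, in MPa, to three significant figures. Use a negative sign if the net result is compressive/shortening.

131 MPa

Internal axial forces (sectioning from the free end, tension +): N_CD = 19.3 kN, N_BC = 53.2 kN, N_AB = 53.2 kN.
A_BC = 405.3 mm².
σ_BC = N_BC/A_BC = 53200/405.3 = 131.3 MPa.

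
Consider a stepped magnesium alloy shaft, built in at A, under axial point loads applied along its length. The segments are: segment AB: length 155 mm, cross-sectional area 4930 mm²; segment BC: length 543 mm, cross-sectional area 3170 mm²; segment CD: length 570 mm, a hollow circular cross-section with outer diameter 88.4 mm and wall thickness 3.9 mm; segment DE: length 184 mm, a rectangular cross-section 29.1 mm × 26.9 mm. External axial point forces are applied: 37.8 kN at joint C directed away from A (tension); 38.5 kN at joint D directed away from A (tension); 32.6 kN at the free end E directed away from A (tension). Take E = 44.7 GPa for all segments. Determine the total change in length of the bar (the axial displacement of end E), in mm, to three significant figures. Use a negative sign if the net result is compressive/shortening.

Internal axial forces (sectioning from the free end, tension +): N_DE = 32.6 kN, N_CD = 71.1 kN, N_BC = 108.9 kN, N_AB = 108.9 kN.
A_CD = 1035 mm².
A_DE = 782.8 mm².
δ_AB = 108900·155/(4930·44700) = 0.0766 mm
δ_BC = 108900·543/(3170·44700) = 0.4173 mm
δ_CD = 71100·570/(1035·44700) = 0.8757 mm
δ_DE = 32600·184/(782.8·44700) = 0.1714 mm
δ = Σδ_i = 1.541 mm.

1.54 mm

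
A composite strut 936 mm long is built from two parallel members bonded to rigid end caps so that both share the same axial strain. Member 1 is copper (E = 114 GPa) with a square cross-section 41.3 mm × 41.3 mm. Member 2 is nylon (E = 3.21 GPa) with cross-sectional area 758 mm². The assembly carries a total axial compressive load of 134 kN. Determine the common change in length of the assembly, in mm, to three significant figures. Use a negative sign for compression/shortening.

A_1 = 1706 mm².
Equal strain + equilibrium ⇒ each member carries load in proportion to AE: A₁E₁ = 194400000 N, A₂E₂ = 2433000 N, ΣAE = 196900000 N.
δ = PL/ΣAE = -134000·936/196900000 = -0.6371 mm.

-0.637 mm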